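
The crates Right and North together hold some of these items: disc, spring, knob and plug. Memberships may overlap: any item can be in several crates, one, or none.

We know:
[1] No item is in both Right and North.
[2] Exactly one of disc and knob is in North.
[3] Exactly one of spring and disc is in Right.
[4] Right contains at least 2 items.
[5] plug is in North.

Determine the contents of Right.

From (5): plug ∈ North.
(1) (disjoint): plug ∉ Right.
Suppose disc ∈ Right: no assignment then satisfies all the clues, so disc ∉ Right.

Right = {knob, spring}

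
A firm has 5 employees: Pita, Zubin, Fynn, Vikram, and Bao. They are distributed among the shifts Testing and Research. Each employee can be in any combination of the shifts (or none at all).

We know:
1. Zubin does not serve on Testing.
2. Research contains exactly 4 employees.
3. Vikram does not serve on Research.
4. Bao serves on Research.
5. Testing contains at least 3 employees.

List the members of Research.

From (1): Zubin ∉ Testing.
From (3): Vikram ∉ Research.
From (4): Bao ∈ Research.
(2): only 4 candidates remain for Research, so all are in.

Research = {Bao, Fynn, Pita, Zubin}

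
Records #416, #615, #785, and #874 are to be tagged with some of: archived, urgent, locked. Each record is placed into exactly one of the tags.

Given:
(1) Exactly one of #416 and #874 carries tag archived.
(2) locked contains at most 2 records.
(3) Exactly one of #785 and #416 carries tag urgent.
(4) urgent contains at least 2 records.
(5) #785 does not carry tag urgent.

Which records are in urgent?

From (5): #785 ∉ urgent.
(3) (exactly one): #416 ∈ urgent.
(1) (exactly one): #874 ∈ archived.
(4): only 2 candidates remain for urgent, so all are in.

urgent = {#416, #615}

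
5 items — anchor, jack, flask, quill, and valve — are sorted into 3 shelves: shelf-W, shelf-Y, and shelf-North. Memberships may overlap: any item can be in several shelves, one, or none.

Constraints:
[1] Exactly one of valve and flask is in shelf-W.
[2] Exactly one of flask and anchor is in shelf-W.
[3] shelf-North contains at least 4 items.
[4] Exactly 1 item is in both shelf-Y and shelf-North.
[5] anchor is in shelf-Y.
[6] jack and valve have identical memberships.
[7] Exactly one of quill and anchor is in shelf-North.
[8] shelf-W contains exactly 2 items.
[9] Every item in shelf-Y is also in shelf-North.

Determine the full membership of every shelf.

shelf-W = {flask, quill}; shelf-Y = {anchor}; shelf-North = {anchor, flask, jack, valve}

From (5): anchor ∈ shelf-Y.
(9) with anchor ∈ shelf-Y: anchor ∈ shelf-North.
(7) (exactly one): quill ∉ shelf-North.
(9) contrapositive: quill ∉ shelf-Y.
(3): only 4 candidates remain for shelf-North, so all are in.
Suppose anchor ∈ shelf-W: no assignment then satisfies all the clues, so anchor ∉ shelf-W.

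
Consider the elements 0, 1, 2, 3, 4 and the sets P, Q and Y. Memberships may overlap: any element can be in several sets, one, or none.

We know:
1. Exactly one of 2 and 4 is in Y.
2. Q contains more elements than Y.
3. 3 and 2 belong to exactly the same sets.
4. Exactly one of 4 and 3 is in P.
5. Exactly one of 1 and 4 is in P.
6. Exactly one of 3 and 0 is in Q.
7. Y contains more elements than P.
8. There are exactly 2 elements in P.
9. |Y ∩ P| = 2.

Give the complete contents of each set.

P = {0, 4}; Q = {1, 2, 3, 4}; Y = {0, 1, 4}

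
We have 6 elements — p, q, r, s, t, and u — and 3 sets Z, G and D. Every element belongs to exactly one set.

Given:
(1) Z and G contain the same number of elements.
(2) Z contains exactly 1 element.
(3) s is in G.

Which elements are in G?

G = {s}

From (3): s ∈ G.
Suppose p ∈ G: no assignment then satisfies all the clues, so p ∉ G.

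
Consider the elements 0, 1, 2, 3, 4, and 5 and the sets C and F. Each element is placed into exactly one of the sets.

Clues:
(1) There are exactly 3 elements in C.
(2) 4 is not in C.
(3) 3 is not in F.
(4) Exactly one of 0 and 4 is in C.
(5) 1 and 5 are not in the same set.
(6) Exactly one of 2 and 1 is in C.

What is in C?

From (2): 4 ∉ C.
From (3): 3 ∉ F.
(4) (exactly one): 0 ∈ C.
Only one set left: 3 ∈ C.
Only one set left: 4 ∈ F.
Suppose 1 ∉ C: no assignment then satisfies all the clues, so 1 ∈ C.

C = {0, 1, 3}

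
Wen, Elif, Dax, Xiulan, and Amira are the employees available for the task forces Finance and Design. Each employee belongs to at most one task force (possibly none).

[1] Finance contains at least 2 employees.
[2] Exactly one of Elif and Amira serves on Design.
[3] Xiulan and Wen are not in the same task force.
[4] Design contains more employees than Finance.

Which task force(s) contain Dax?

Dax: Design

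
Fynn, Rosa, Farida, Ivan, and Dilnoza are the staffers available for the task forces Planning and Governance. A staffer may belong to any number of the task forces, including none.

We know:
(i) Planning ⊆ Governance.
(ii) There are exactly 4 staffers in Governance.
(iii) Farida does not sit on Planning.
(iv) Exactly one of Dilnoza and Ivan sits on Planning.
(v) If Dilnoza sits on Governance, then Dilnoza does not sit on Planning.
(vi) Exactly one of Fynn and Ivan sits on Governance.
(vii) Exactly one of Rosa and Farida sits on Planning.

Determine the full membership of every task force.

From (iii): Farida ∉ Planning.
(vii) (exactly one): Rosa ∈ Planning.
(i) with Rosa ∈ Planning: Rosa ∈ Governance.
Suppose Fynn ∈ Planning: no assignment then satisfies all the clues, so Fynn ∉ Planning.

Planning = {Ivan, Rosa}; Governance = {Dilnoza, Farida, Ivan, Rosa}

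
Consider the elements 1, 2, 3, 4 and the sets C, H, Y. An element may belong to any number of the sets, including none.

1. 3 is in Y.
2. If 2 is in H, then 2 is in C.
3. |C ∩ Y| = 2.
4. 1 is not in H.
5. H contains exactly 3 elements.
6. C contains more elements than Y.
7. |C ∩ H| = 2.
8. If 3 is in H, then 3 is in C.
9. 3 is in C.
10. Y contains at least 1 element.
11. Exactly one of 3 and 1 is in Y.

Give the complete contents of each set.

C = {1, 2, 3}; H = {2, 3, 4}; Y = {2, 3}

From (1): 3 ∈ Y.
From (4): 1 ∉ H.
From (9): 3 ∈ C.
(5): only 3 candidates remain for H, so all are in.
(11) (exactly one): 1 ∉ Y.
(2): 2 ∈ C.
Suppose 1 ∉ C: no assignment then satisfies all the clues, so 1 ∈ C.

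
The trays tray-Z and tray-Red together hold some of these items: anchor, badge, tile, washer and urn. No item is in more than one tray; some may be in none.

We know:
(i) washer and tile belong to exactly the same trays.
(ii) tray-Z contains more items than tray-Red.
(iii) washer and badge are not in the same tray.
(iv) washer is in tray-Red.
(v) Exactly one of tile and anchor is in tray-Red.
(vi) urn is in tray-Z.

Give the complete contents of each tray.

tray-Z = {anchor, badge, urn}; tray-Red = {tile, washer}

From (iv): washer ∈ tray-Red.
From (vi): urn ∈ tray-Z.
(i): tile matches washer: tile ∉ tray-Z.
(i): tile matches washer: tile ∈ tray-Red.
(iii): badge ∉ tray-Red.
(v) (exactly one): anchor ∉ tray-Red.
Suppose anchor ∉ tray-Z: no assignment then satisfies all the clues, so anchor ∈ tray-Z.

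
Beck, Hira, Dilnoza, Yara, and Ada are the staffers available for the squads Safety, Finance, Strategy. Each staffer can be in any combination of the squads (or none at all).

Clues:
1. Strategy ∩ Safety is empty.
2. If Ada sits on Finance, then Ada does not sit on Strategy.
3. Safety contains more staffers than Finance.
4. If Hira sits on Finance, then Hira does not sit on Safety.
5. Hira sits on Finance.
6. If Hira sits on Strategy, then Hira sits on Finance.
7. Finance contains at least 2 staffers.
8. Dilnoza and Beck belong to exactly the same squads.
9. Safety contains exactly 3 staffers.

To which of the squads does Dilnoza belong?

Dilnoza: Safety

From (5): Hira ∈ Finance.
(4): Hira ∉ Safety.
Suppose Dilnoza ∉ Safety: no assignment then satisfies all the clues, so Dilnoza ∈ Safety.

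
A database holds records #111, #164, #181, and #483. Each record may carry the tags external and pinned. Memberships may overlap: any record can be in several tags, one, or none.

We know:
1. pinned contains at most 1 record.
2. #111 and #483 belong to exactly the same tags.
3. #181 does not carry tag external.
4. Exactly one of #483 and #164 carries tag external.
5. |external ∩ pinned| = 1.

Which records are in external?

external = {#164}

From (3): #181 ∉ external.
Suppose #111 ∈ external: no assignment then satisfies all the clues, so #111 ∉ external.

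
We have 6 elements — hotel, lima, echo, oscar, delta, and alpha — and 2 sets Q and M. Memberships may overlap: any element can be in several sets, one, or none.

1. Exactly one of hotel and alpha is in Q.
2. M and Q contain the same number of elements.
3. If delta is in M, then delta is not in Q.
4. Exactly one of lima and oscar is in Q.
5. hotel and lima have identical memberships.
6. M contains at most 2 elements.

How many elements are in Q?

2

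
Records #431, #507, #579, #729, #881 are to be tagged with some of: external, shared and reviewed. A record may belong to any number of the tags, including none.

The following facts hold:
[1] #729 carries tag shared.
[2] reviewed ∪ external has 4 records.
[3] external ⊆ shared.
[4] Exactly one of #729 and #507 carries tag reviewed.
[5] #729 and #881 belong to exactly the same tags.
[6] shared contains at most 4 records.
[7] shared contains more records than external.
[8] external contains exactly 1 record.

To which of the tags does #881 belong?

#881: reviewed, shared

From (1): #729 ∈ shared.
(5): #881 matches #729: #881 ∈ shared.
Suppose #881 ∈ external: no assignment then satisfies all the clues, so #881 ∉ external.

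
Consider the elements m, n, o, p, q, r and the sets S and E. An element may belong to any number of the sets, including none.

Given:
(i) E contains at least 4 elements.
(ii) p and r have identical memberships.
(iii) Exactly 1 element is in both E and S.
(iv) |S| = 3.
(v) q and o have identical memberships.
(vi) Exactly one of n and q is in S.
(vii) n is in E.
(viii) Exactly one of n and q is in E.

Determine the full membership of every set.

S = {m, o, q}; E = {m, n, p, r}

From (vii): n ∈ E.
(viii) (exactly one): q ∉ E.
(v): o matches q: o ∉ E.
(i): only 4 candidates remain for E, so all are in.
Suppose m ∉ S: no assignment then satisfies all the clues, so m ∈ S.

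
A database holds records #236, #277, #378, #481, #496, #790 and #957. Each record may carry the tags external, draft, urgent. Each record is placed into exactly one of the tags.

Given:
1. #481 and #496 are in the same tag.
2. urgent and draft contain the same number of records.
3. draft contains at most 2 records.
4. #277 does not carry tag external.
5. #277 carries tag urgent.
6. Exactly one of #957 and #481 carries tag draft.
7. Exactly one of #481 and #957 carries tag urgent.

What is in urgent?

From (4): #277 ∉ external.
From (5): #277 ∈ urgent.
Suppose #236 ∈ urgent: no assignment then satisfies all the clues, so #236 ∉ urgent.

urgent = {#277, #957}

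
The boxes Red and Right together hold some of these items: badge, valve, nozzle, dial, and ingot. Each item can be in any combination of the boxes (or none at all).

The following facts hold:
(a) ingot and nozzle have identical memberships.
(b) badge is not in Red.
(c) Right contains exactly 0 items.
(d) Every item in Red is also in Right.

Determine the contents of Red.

Red = {}

From (b): badge ∉ Red.
(c): Right already has 0, so the rest are out.
(d) contrapositive: valve ∉ Red.
(d) contrapositive: nozzle ∉ Red.
(d) contrapositive: dial ∉ Red.
(d) contrapositive: ingot ∉ Red.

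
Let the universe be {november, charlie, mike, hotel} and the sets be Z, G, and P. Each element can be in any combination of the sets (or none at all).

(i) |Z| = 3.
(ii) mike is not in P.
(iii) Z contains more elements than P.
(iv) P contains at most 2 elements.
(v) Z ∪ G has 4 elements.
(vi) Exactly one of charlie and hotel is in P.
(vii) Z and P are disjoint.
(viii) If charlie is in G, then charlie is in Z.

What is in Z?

Z = {charlie, mike, november}

From (ii): mike ∉ P.
Suppose november ∉ Z: no assignment then satisfies all the clues, so november ∈ Z.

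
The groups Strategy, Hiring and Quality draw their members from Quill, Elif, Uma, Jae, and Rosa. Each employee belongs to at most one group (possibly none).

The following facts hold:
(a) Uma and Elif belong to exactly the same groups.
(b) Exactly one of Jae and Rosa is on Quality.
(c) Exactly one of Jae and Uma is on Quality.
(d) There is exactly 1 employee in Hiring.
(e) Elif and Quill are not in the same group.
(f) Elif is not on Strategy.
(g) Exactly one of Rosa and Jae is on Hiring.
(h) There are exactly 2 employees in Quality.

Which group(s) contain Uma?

Uma: none

From (f): Elif ∉ Strategy.
(a): Uma matches Elif: Uma ∉ Strategy.
Suppose Uma ∈ Hiring: no assignment then satisfies all the clues, so Uma ∉ Hiring.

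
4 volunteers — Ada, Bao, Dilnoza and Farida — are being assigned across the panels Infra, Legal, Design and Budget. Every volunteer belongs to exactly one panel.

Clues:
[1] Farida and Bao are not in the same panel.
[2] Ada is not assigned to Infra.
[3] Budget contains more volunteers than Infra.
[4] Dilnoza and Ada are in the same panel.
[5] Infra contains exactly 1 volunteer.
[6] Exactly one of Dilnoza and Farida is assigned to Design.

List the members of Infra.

Infra = {Bao}

From (2): Ada ∉ Infra.
(4): Dilnoza matches Ada: Dilnoza ∉ Infra.
Suppose Bao ∉ Infra: no assignment then satisfies all the clues, so Bao ∈ Infra.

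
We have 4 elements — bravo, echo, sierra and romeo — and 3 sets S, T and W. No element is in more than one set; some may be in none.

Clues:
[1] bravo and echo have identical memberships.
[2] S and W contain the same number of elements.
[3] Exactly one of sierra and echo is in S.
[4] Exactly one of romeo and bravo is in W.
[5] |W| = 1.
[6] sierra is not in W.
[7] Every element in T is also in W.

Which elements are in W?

W = {romeo}

From (6): sierra ∉ W.
(7) contrapositive: sierra ∉ T.
Suppose bravo ∈ W: no assignment then satisfies all the clues, so bravo ∉ W.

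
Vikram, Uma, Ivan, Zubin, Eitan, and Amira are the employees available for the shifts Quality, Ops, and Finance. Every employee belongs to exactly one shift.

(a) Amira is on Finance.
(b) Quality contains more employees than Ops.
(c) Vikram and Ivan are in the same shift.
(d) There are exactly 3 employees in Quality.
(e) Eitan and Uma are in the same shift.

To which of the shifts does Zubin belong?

From (a): Amira ∈ Finance.
Suppose Zubin ∉ Quality: no assignment then satisfies all the clues, so Zubin ∈ Quality.

Zubin: Quality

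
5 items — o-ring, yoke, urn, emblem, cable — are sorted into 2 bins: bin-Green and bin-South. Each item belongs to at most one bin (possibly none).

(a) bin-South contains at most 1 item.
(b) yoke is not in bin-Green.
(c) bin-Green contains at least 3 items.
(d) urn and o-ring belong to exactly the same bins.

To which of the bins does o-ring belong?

o-ring: bin-Green

From (b): yoke ∉ bin-Green.
Suppose o-ring ∉ bin-Green: no assignment then satisfies all the clues, so o-ring ∈ bin-Green.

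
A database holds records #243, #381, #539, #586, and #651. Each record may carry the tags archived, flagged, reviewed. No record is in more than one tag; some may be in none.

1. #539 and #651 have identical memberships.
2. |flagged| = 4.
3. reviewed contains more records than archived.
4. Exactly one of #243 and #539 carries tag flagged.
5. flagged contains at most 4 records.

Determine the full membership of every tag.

archived = {}; flagged = {#381, #539, #586, #651}; reviewed = {#243}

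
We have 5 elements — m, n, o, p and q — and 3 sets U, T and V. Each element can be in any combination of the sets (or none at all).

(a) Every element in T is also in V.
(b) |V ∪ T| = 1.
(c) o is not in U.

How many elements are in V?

1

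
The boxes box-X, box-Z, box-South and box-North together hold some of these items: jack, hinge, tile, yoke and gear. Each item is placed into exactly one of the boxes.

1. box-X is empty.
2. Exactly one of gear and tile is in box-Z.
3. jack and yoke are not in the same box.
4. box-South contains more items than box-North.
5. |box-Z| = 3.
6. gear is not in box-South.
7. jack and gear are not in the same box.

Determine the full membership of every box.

From (6): gear ∉ box-South.
(1): box-X already has 0, so the rest are out.
Suppose jack ∈ box-Z: no assignment then satisfies all the clues, so jack ∉ box-Z.

box-X = {}; box-Z = {gear, hinge, yoke}; box-South = {jack, tile}; box-North = {}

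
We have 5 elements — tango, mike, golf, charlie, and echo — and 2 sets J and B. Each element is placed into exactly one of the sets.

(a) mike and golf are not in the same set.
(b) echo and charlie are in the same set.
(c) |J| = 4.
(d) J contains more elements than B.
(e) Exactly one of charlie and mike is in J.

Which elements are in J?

J = {charlie, echo, golf, tango}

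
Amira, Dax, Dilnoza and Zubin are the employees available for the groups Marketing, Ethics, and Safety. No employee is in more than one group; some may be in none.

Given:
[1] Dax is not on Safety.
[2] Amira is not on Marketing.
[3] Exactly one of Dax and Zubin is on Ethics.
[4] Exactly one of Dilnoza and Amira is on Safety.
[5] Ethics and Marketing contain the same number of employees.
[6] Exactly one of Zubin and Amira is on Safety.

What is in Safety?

Safety = {Amira}

From (1): Dax ∉ Safety.
From (2): Amira ∉ Marketing.
Suppose Amira ∉ Safety: no assignment then satisfies all the clues, so Amira ∈ Safety.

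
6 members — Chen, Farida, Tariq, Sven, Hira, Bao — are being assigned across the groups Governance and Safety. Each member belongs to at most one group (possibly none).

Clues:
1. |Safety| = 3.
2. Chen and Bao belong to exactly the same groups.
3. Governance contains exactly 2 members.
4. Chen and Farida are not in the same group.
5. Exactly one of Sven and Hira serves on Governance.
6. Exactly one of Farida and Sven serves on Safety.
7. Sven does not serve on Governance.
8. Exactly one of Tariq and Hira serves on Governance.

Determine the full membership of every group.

Governance = {Farida, Hira}; Safety = {Bao, Chen, Sven}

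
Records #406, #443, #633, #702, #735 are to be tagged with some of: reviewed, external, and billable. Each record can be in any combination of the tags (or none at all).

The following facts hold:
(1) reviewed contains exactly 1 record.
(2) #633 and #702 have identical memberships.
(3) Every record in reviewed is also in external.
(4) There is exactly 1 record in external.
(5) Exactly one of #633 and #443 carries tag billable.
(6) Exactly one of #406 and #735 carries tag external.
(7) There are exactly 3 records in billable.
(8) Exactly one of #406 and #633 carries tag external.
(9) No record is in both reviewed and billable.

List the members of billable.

billable = {#633, #702, #735}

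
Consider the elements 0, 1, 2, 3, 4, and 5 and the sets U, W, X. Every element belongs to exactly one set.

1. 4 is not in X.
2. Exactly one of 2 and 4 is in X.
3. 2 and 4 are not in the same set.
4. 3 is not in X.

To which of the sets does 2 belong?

2: X

From (1): 4 ∉ X.
From (4): 3 ∉ X.
(2) (exactly one): 2 ∈ X.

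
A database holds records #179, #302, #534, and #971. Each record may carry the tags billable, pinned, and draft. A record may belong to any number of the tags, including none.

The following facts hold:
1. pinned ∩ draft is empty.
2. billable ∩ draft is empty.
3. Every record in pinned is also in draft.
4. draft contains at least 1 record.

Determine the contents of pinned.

pinned = {}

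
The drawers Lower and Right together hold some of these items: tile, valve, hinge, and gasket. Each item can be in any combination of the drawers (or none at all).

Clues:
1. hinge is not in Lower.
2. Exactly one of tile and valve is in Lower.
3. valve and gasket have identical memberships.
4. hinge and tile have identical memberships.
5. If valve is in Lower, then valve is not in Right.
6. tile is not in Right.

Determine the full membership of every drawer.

Lower = {gasket, valve}; Right = {}

From (1): hinge ∉ Lower.
From (6): tile ∉ Right.
(4): tile matches hinge: tile ∉ Lower.
(4): hinge matches tile: hinge ∉ Right.
(2) (exactly one): valve ∈ Lower.
(3): gasket matches valve: gasket ∈ Lower.
(5): valve ∉ Right.
(3): gasket matches valve: gasket ∉ Right.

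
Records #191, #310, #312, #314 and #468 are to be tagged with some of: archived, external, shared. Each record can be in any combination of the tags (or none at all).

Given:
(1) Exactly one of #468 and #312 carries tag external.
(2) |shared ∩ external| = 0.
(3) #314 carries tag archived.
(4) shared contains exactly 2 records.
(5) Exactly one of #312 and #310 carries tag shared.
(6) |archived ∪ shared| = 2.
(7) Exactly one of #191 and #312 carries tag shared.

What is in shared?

shared = {#312, #314}

From (3): #314 ∈ archived.
Suppose #191 ∈ shared: no assignment then satisfies all the clues, so #191 ∉ shared.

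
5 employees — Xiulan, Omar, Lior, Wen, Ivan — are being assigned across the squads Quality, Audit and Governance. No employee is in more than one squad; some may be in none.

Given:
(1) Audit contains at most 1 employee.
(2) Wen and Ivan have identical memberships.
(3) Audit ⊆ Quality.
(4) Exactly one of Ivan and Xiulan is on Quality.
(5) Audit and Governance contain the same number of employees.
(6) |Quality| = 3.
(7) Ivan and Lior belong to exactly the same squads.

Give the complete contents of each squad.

Quality = {Ivan, Lior, Wen}; Audit = {}; Governance = {}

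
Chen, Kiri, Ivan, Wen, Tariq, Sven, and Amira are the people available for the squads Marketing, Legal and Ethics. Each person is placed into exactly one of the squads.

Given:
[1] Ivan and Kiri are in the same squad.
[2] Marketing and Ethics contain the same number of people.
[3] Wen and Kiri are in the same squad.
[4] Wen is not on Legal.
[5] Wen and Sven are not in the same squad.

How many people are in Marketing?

3

From (4): Wen ∉ Legal.
(3): Kiri matches Wen: Kiri ∉ Legal.
(1): Ivan matches Kiri: Ivan ∉ Legal.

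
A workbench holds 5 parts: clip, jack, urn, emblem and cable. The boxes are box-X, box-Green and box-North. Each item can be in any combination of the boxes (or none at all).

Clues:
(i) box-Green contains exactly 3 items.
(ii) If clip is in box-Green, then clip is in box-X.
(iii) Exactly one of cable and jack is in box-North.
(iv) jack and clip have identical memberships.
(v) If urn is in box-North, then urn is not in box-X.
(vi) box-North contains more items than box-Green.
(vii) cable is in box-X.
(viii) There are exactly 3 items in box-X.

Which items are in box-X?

From (vii): cable ∈ box-X.
Suppose clip ∉ box-X: no assignment then satisfies all the clues, so clip ∈ box-X.

box-X = {cable, clip, jack}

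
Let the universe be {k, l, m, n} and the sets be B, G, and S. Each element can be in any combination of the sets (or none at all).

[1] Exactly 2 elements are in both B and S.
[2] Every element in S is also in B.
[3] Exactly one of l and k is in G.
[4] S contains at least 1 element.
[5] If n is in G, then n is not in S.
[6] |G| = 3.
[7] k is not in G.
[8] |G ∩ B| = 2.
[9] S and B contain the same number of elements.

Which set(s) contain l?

From (7): k ∉ G.
(3) (exactly one): l ∈ G.
(6): only 3 candidates remain for G, so all are in.
(5): n ∉ S.
Suppose l ∉ B: no assignment then satisfies all the clues, so l ∈ B.

l: B, G, S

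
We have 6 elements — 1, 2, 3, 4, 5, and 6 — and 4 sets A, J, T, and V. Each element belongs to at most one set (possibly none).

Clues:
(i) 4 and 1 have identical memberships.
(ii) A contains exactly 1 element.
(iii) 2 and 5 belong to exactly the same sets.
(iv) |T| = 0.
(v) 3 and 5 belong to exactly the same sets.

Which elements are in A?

A = {6}

(iv): T already has 0, so the rest are out.
Suppose 1 ∈ A: no assignment then satisfies all the clues, so 1 ∉ A.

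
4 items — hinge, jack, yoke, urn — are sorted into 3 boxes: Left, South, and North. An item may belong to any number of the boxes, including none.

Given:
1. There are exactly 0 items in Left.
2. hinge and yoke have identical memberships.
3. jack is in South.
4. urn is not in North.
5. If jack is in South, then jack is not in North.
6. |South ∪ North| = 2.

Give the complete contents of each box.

Left = {}; South = {jack, urn}; North = {}

From (3): jack ∈ South.
From (4): urn ∉ North.
(1): Left already has 0, so the rest are out.
(5): jack ∉ North.
Suppose hinge ∈ South: no assignment then satisfies all the clues, so hinge ∉ South.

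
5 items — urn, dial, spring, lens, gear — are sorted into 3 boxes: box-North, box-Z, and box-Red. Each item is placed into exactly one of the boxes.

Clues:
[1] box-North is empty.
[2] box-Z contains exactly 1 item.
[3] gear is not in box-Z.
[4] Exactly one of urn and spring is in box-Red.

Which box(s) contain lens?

lens: box-Red

From (3): gear ∉ box-Z.
(1): box-North already has 0, so the rest are out.
Only one box left: gear ∈ box-Red.
Suppose lens ∈ box-Z: no assignment then satisfies all the clues, so lens ∉ box-Z.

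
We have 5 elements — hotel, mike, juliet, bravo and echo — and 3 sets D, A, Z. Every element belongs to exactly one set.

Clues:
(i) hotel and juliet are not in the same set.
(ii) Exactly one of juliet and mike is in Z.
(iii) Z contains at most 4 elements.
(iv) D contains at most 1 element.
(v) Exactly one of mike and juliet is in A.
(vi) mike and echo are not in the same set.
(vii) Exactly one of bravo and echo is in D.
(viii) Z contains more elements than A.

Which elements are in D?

D = {echo}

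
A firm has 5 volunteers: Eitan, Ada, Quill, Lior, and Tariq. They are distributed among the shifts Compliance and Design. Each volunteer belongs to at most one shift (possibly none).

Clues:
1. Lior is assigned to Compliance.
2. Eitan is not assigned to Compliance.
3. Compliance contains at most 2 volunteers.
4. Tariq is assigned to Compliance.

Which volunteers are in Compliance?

From (1): Lior ∈ Compliance.
From (2): Eitan ∉ Compliance.
From (4): Tariq ∈ Compliance.
(3): Compliance already has 2, so the rest are out.

Compliance = {Lior, Tariq}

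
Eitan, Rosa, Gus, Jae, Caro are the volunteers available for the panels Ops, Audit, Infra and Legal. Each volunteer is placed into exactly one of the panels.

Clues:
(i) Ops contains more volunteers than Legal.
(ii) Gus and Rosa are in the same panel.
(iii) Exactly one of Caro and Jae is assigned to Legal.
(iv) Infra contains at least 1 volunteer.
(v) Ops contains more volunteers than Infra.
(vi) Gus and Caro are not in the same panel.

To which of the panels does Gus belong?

Gus: Ops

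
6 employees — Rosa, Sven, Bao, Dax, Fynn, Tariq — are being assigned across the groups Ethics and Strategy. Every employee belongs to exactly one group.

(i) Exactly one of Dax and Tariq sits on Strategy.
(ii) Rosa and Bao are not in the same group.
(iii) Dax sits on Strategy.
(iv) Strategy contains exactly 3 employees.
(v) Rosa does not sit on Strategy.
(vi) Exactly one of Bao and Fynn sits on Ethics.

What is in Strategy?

From (iii): Dax ∈ Strategy.
From (v): Rosa ∉ Strategy.
(i) (exactly one): Tariq ∉ Strategy.
Only one group left: Rosa ∈ Ethics.
Only one group left: Tariq ∈ Ethics.
(ii): Bao ∉ Ethics.
(vi) (exactly one): Fynn ∈ Ethics.
Only one group left: Bao ∈ Strategy.
(iv): only 3 candidates remain for Strategy, so all are in.

Strategy = {Bao, Dax, Sven}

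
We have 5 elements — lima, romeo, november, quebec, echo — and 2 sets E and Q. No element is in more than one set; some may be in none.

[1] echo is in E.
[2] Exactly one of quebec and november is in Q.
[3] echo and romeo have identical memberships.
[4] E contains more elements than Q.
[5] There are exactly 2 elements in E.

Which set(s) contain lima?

lima: none

From (1): echo ∈ E.
(3): romeo matches echo: romeo ∈ E.
(5): E already has 2, so the rest are out.
Suppose lima ∈ Q: no assignment then satisfies all the clues, so lima ∉ Q.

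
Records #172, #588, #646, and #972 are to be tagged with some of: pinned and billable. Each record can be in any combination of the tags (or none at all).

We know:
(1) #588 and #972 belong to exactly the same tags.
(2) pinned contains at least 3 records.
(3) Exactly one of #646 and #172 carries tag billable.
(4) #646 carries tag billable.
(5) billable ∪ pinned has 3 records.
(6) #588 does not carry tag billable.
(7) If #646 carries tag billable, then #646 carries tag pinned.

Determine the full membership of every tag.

pinned = {#588, #646, #972}; billable = {#646}

From (4): #646 ∈ billable.
From (6): #588 ∉ billable.
(1): #972 matches #588: #972 ∉ billable.
(3) (exactly one): #172 ∉ billable.
(7): #646 ∈ pinned.
Suppose #172 ∈ pinned: no assignment then satisfies all the clues, so #172 ∉ pinned.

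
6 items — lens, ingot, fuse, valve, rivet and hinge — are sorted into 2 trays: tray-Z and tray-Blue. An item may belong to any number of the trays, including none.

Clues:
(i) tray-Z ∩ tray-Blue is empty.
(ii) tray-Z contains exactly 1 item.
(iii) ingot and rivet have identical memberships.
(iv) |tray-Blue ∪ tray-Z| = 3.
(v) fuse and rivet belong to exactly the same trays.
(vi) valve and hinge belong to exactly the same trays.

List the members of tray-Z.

tray-Z = {lens}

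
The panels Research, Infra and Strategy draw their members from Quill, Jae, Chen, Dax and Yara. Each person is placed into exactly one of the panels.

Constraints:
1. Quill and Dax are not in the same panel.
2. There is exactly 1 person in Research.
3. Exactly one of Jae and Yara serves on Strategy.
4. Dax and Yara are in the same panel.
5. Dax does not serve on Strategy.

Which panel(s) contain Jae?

From (5): Dax ∉ Strategy.
(4): Yara matches Dax: Yara ∉ Strategy.
(3) (exactly one): Jae ∈ Strategy.

Jae: Strategy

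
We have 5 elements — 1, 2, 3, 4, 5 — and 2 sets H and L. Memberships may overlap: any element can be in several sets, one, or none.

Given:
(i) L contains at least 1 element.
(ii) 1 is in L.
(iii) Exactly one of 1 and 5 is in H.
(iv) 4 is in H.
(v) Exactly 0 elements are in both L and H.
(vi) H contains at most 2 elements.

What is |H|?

From (ii): 1 ∈ L.
From (iv): 4 ∈ H.
Suppose 1 ∈ H: no assignment then satisfies all the clues, so 1 ∉ H.

2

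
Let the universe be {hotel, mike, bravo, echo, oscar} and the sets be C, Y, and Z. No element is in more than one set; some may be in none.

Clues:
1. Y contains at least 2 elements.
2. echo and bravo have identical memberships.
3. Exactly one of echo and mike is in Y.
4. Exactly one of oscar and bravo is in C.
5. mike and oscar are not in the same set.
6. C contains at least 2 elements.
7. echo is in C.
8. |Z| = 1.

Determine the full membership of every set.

C = {bravo, echo}; Y = {hotel, mike}; Z = {oscar}

From (7): echo ∈ C.
(2): bravo matches echo: bravo ∈ C.
(3) (exactly one): mike ∈ Y.
(4) (exactly one): oscar ∉ C.
(5): oscar ∉ Y.
(1): only 2 candidates remain for Y, so all are in.
(8): only 1 candidates remain for Z, so all are in.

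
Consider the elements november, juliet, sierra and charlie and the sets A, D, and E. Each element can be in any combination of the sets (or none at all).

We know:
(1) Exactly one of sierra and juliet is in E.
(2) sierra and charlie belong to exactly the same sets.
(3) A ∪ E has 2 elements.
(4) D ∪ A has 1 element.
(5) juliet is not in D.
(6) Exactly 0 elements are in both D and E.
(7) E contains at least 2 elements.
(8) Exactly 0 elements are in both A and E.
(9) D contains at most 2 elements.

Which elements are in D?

D = {november}

From (5): juliet ∉ D.
Suppose november ∉ D: no assignment then satisfies all the clues, so november ∈ D.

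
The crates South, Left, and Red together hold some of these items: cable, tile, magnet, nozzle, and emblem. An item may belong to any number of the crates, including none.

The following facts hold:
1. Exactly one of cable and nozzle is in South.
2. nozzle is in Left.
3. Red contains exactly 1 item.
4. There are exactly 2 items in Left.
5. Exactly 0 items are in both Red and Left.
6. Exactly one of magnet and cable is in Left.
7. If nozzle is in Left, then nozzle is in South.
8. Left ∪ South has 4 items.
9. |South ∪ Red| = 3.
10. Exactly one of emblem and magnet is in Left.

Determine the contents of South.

South = {emblem, nozzle, tile}

From (2): nozzle ∈ Left.
(7): nozzle ∈ South.
(1) (exactly one): cable ∉ South.
Suppose tile ∉ South: no assignment then satisfies all the clues, so tile ∈ South.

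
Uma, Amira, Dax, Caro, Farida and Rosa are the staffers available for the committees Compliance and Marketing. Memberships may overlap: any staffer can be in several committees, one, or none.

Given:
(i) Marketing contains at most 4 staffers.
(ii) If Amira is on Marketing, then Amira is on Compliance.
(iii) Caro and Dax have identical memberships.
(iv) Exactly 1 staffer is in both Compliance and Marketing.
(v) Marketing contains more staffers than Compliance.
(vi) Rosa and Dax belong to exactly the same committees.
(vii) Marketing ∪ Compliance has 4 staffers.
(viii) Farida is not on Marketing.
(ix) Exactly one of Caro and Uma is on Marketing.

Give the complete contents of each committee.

From (viii): Farida ∉ Marketing.
Suppose Uma ∈ Compliance: no assignment then satisfies all the clues, so Uma ∉ Compliance.

Compliance = {Amira}; Marketing = {Amira, Caro, Dax, Rosa}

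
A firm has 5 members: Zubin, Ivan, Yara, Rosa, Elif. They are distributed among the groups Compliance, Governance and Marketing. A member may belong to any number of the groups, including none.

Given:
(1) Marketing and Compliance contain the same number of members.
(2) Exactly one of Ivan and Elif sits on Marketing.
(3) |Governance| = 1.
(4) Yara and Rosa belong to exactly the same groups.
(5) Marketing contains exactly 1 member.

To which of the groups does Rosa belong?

Rosa: none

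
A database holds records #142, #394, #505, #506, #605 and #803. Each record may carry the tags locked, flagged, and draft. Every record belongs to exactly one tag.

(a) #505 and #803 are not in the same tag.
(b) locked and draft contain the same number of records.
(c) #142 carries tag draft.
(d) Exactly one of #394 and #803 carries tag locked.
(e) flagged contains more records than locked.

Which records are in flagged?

From (c): #142 ∈ draft.
Suppose #394 ∉ flagged: no assignment then satisfies all the clues, so #394 ∈ flagged.

flagged = {#394, #505, #506, #605}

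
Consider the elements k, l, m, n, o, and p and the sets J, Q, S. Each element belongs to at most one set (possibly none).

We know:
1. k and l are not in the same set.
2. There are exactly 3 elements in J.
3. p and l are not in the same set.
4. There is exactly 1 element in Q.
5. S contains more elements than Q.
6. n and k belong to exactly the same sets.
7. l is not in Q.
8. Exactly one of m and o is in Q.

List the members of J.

J = {k, n, p}

From (7): l ∉ Q.
Suppose k ∉ J: no assignment then satisfies all the clues, so k ∈ J.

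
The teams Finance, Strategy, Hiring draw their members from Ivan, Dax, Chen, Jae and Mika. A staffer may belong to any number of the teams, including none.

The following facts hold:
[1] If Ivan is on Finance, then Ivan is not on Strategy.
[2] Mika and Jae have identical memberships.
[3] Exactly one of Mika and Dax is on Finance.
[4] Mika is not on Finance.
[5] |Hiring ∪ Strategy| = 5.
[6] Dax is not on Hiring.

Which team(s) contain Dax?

Dax: Finance, Strategy

From (4): Mika ∉ Finance.
From (6): Dax ∉ Hiring.
(2): Jae matches Mika: Jae ∉ Finance.
(3) (exactly one): Dax ∈ Finance.
Suppose Dax ∉ Strategy: no assignment then satisfies all the clues, so Dax ∈ Strategy.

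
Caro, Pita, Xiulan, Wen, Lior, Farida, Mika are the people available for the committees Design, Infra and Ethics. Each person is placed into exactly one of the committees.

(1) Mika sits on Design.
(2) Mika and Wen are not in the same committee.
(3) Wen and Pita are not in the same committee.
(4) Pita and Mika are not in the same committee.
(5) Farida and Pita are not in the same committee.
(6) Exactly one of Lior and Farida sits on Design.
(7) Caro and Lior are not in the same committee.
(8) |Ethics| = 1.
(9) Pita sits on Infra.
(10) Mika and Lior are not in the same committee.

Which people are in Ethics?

Ethics = {Wen}

From (1): Mika ∈ Design.
From (9): Pita ∈ Infra.
(2): Wen ∉ Design.
(3): Wen ∉ Infra.
(5): Farida ∉ Infra.
(10): Lior ∉ Design.
Only one committee left: Wen ∈ Ethics.
(6) (exactly one): Farida ∈ Design.
(8): Ethics already has 1, so the rest are out.
Only one committee left: Lior ∈ Infra.
(7): Caro ∉ Infra.
Only one committee left: Caro ∈ Design.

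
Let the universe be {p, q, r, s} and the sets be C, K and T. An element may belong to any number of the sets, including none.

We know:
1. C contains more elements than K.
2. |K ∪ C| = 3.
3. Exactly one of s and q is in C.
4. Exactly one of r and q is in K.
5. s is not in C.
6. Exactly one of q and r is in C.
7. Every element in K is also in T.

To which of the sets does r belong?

r: K, T

From (5): s ∉ C.
(3) (exactly one): q ∈ C.
(6) (exactly one): r ∉ C.
Suppose r ∉ K: no assignment then satisfies all the clues, so r ∈ K.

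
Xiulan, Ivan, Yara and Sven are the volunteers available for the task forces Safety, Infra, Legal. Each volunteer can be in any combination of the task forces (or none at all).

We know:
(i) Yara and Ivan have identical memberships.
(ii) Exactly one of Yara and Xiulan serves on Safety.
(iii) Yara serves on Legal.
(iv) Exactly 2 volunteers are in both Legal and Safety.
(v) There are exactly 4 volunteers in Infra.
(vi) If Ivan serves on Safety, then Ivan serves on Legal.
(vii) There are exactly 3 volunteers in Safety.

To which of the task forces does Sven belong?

Sven: Infra, Safety

From (iii): Yara ∈ Legal.
(i): Ivan matches Yara: Ivan ∈ Legal.
(v): only 4 candidates remain for Infra, so all are in.
Suppose Sven ∉ Safety: no assignment then satisfies all the clues, so Sven ∈ Safety.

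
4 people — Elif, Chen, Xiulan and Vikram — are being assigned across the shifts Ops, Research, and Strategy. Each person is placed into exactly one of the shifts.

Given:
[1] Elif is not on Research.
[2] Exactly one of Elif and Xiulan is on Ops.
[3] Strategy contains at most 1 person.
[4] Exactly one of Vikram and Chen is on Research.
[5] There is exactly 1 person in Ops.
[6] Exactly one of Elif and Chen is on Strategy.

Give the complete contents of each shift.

Ops = {Elif}; Research = {Vikram, Xiulan}; Strategy = {Chen}

From (1): Elif ∉ Research.
Suppose Elif ∉ Ops: no assignment then satisfies all the clues, so Elif ∈ Ops.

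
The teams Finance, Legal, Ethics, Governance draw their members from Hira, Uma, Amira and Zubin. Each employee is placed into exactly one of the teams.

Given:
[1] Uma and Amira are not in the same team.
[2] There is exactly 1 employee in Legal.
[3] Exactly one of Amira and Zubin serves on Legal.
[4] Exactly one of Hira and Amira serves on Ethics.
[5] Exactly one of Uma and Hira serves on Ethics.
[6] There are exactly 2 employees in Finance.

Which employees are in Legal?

Legal = {Amira}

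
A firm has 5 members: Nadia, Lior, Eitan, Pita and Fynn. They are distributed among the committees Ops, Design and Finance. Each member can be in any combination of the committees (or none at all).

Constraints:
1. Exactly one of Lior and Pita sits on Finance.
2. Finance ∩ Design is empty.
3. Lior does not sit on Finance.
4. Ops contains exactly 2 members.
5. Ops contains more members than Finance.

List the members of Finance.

From (3): Lior ∉ Finance.
(1) (exactly one): Pita ∈ Finance.
(2) (disjoint): Pita ∉ Design.
Suppose Nadia ∈ Finance: no assignment then satisfies all the clues, so Nadia ∉ Finance.

Finance = {Pita}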